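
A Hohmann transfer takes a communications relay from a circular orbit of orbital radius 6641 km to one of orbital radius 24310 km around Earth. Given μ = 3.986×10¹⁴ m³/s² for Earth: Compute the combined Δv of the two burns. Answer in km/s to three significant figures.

r₁ = 6641 km = 6.641×10⁶ m.
r₂ = 24310 km = 2.431×10⁷ m.
Transfer ellipse a_t = (r₁ + r₂)/2 = 1.548×10⁷ m.
At r₁: circular v_c1 = √(μ/r₁) = 7747 m/s; transfer-perigee v_p = √[μ(2/r₁ − 1/a_t)] = 9710 m/s.
Δv₁ = v_p − v_c1 = 1963 m/s.
At r₂: circular v_c2 = √(μ/r₂) = 4049 m/s; transfer-apogee v_a = √[μ(2/r₂ − 1/a_t)] = 2653 m/s.
Δv₂ = v_c2 − v_a = 1397 m/s.
Total Δv = Δv₁ + Δv₂ = 3359 m/s = 3.359 km/s.

Δv_total ≈ 3.36 km/s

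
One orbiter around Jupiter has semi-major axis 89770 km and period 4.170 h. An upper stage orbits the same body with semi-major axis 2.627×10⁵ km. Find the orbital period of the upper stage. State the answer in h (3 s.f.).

T₂ ≈ 20.9 h

Kepler's third law: T² ∝ a³, so T₂ = T₁ (a₂/a₁)^(3/2).
a₂/a₁ = 2.926, (a₂/a₁)^(3/2) = 5.006.
T₂ = 4.170 × 5.006 = 20.88 h.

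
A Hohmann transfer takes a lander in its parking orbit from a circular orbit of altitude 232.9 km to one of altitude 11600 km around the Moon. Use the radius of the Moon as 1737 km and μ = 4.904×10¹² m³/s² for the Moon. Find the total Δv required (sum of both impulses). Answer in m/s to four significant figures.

r₁ = 1737 + 232.9 = 1969.9 km = 1.9699×10⁶ m.
r₂ = 1737 + 11600 = 13337 km = 1.3337×10⁷ m.
Transfer ellipse a_t = (r₁ + r₂)/2 = 7.653×10⁶ m.
At r₁: circular v_c1 = √(μ/r₁) = 1578 m/s; transfer-perilune v_p = √[μ(2/r₁ − 1/a_t)] = 2083 m/s.
Δv₁ = v_p − v_c1 = 505.0 m/s.
At r₂: circular v_c2 = √(μ/r₂) = 606.4 m/s; transfer-apolune v_a = √[μ(2/r₂ − 1/a_t)] = 307.6 m/s.
Δv₂ = v_c2 − v_a = 298.7 m/s.
Total Δv = Δv₁ + Δv₂ = 803.8 m/s.

Δv_total ≈ 803.8 m/s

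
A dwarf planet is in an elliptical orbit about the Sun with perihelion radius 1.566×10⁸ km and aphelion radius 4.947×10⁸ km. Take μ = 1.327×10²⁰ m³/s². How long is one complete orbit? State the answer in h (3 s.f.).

T ≈ 28200 h

Semi-major axis a = (r_p + r_a)/2 = (1.5660×10⁸ + 4.9470×10⁸)/2 = 3.2565×10⁸ km = 3.256×10¹¹ m.
By Kepler's third law T = 2π√(a³/μ) = 2π × 1.613×10⁷ = 1.014×10⁸ s.
= 28160 h.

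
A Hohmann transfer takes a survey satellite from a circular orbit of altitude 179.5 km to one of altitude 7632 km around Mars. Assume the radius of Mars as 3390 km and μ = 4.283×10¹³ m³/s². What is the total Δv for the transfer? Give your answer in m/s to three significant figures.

Δv_total ≈ 1390 m/s

r₁ = 3390 + 179.5 = 3569.5 km = 3.5695×10⁶ m.
r₂ = 3390 + 7632 = 11022 km = 1.1022×10⁷ m.
Transfer ellipse a_t = (r₁ + r₂)/2 = 7.296×10⁶ m.
At r₁: circular v_c1 = √(μ/r₁) = 3464 m/s; transfer-periapsis v_p = √[μ(2/r₁ − 1/a_t)] = 4258 m/s.
Δv₁ = v_p − v_c1 = 793.7 m/s.
At r₂: circular v_c2 = √(μ/r₂) = 1971 m/s; transfer-apoapsis v_a = √[μ(2/r₂ − 1/a_t)] = 1379 m/s.
Δv₂ = v_c2 − v_a = 592.4 m/s.
Total Δv = Δv₁ + Δv₂ = 1386 m/s.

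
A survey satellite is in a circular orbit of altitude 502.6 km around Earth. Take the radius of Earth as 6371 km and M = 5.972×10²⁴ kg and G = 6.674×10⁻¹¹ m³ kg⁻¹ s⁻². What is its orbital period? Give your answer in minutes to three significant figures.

T ≈ 94.5 minutes

μ = GM = 6.674×10⁻¹¹ × 5.972×10²⁴ = 3.986×10¹⁴ m³/s².
r = 6371 + 502.6 = 6873.6 km = 6.8736×10⁶ m.
Kepler's third law: T = 2π√(r³/μ) = 2π√((6.874×10⁶)³ / 3.986×10¹⁴).
r³/μ = 8.148×10⁵ s², so T = 2π × 9.027×10² = 5.672×10³ s.
Converting: 5.672×10³ s ÷ 60.00 = 94.53 minutes.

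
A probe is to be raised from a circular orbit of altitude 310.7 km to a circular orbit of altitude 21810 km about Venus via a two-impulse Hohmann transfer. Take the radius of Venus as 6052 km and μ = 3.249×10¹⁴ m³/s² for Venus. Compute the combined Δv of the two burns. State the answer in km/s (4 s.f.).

Δv_total ≈ 3.305 km/s

r₁ = 6052 + 310.7 = 6362.7 km = 6.3627×10⁶ m.
r₂ = 6052 + 21810 = 27862 km = 2.7862×10⁷ m.
Transfer ellipse a_t = (r₁ + r₂)/2 = 1.711×10⁷ m.
At r₁: circular v_c1 = √(μ/r₁) = 7146 m/s; transfer-periapsis v_p = √[μ(2/r₁ − 1/a_t)] = 9118 m/s.
Δv₁ = v_p − v_c1 = 1972 m/s.
At r₂: circular v_c2 = √(μ/r₂) = 3415 m/s; transfer-apoapsis v_a = √[μ(2/r₂ − 1/a_t)] = 2082 m/s.
Δv₂ = v_c2 − v_a = 1333 m/s.
Total Δv = Δv₁ + Δv₂ = 3305 m/s = 3.305 km/s.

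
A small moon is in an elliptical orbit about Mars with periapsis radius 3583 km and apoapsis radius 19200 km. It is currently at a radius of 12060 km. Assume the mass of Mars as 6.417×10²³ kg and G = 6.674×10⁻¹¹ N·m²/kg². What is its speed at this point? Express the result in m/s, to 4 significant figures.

v ≈ 1828 m/s

μ = GM = 6.674×10⁻¹¹ × 6.417×10²³ = 4.283×10¹³ m³/s².
Semi-major axis a = (r_p + r_a)/2 = 11392 km = 1.139×10⁷ m.
Vis-viva: v² = μ(2/r − 1/a) = 4.283×10¹³ × (1.658×10⁻⁷ − 8.778×10⁻⁸) = 3.343×10⁶ m²/s².
v = 1828 m/s.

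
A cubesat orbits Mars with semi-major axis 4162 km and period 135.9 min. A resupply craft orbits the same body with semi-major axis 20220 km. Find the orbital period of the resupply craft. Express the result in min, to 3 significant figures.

Kepler's third law: T² ∝ a³, so T₂ = T₁ (a₂/a₁)^(3/2).
a₂/a₁ = 4.858, (a₂/a₁)^(3/2) = 10.71.
T₂ = 135.9 × 10.71 = 1455 min.

T₂ ≈ 1460 min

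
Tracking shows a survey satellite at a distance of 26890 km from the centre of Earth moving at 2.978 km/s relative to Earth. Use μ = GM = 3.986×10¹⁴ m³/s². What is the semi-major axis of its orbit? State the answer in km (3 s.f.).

a ≈ 19200 km

r = 2.689×10⁷ m.
Vis-viva rearranged: 1/a = 2/r − v²/μ = 7.438×10⁻⁸ − 2.225×10⁻⁸ = 5.213×10⁻⁸ m⁻¹.
a = 1.918×10⁷ m = 19184 km.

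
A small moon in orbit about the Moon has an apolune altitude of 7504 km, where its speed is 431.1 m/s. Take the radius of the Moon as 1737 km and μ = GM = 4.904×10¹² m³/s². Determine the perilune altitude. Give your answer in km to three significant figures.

perilune altitude ≈ 225 km

r_a = 1737 + 7504 = 9241.0 km = 9.241×10⁶ m.
Specific energy ε = v²/2 − μ/r = -4.378×10⁵ J/kg, so a = −μ/(2ε) = 5.601×10⁶ m.
The apsides satisfy r_p + r_a = 2a, so the perilune radius is 2a − r_a = 1.962×10⁶ m = 1961.6 km.
Perilune altitude = 1961.6 − 1737 = 224.62 km.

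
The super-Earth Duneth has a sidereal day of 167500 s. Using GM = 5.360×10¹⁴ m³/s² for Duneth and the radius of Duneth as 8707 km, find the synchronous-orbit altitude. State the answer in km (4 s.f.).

h_sync ≈ 63780 km

A synchronous orbit has period T, so by Kepler's third law a = (μT²/4π²)^(1/3).
μT²/4π² = 5.360×10¹⁴ × (1.675×10⁵)² / 39.48 = 3.809×10²³ m³.
a = 7.249×10⁷ m = 72490 km.
Altitude h = a − R = 72490 − 8707 = 63783 km.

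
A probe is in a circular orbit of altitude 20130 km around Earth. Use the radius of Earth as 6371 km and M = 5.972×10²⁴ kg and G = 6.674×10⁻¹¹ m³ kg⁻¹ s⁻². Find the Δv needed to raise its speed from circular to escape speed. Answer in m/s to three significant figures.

Δv ≈ 1610 m/s

μ = GM = 6.674×10⁻¹¹ × 5.972×10²⁴ = 3.986×10¹⁴ m³/s².
r = 6371 + 20130 = 26501 km = 2.6501×10⁷ m.
Circular speed v_c = √(μ/r) = 3878 m/s.
Escape speed v_esc = √(2μ/r) = √2 × v_c = 5484 m/s.
Δv = v_esc − v_c = 1606 m/s.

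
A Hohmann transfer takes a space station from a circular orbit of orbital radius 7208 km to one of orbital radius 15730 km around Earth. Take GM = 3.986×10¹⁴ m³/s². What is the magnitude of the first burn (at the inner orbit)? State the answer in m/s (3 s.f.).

r₁ = 7208 km = 7.208×10⁶ m.
r₂ = 15730 km = 1.573×10⁷ m.
Transfer ellipse a_t = (r₁ + r₂)/2 = 1.147×10⁷ m.
At r₁: circular v_c1 = √(μ/r₁) = 7436 m/s; transfer-perigee v_p = √[μ(2/r₁ − 1/a_t)] = 8709 m/s.
Δv₁ = v_p − v_c1 = 1273 m/s.

Δv ≈ 1270 m/s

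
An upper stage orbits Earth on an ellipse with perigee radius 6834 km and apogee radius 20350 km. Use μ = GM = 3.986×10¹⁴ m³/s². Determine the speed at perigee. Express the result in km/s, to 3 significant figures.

Semi-major axis a = (r_p + r_a)/2 = 13592 km = 1.359×10⁷ m.
Vis-viva: v² = μ(2/r − 1/a) = 3.986×10¹⁴ × (2.927×10⁻⁷ − 7.357×10⁻⁸) = 8.733×10⁷ m²/s².
v = 9345 m/s = 9.345 km/s.

v ≈ 9.34 km/s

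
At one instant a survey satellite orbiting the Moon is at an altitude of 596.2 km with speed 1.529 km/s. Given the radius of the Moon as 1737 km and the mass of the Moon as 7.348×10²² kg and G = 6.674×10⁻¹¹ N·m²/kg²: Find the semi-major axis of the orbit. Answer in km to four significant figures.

a ≈ 2628 km

μ = GM = 6.674×10⁻¹¹ × 7.348×10²² = 4.904×10¹² m³/s².
r = 1737 + 596.2 = 2333.2 km = 2.333×10⁶ m.
Specific orbital energy ε = v²/2 − μ/r = (1529)²/2 − 4.904×10¹²/2.333×10⁶ = -9.329×10⁵ J/kg.
Since ε = −μ/(2a), a = −μ/(2ε) = 2.628×10⁶ m = 2628.3 km.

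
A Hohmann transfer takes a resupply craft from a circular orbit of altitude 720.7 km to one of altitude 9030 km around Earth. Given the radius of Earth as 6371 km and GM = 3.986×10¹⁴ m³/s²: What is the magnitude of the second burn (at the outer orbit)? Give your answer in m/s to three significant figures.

Δv ≈ 1050 m/s

r₁ = 6371 + 720.7 = 7091.7 km = 7.0917×10⁶ m.
r₂ = 6371 + 9030 = 15401 km = 1.5401×10⁷ m.
Transfer ellipse a_t = (r₁ + r₂)/2 = 1.125×10⁷ m.
At r₁: circular v_c1 = √(μ/r₁) = 7497 m/s; transfer-perigee v_p = √[μ(2/r₁ − 1/a_t)] = 8773 m/s.
At r₂: circular v_c2 = √(μ/r₂) = 5087 m/s; transfer-apogee v_a = √[μ(2/r₂ − 1/a_t)] = 4040 m/s.
Δv₂ = v_c2 − v_a = 1048 m/s.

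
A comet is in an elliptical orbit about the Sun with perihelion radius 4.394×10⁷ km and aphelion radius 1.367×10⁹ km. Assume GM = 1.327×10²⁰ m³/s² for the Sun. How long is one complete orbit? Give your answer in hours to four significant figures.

T ≈ 89780 hours

Semi-major axis a = (r_p + r_a)/2 = (4.3940×10⁷ + 1.3670×10⁹)/2 = 7.0547×10⁸ km = 7.055×10¹¹ m.
By Kepler's third law T = 2π√(a³/μ) = 2π × 5.144×10⁷ = 3.232×10⁸ s.
= 89780 hours.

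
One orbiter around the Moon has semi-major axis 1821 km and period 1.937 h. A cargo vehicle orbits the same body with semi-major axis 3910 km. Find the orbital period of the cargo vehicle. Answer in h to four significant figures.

Kepler's third law: T² ∝ a³, so T₂ = T₁ (a₂/a₁)^(3/2).
a₂/a₁ = 2.147, (a₂/a₁)^(3/2) = 3.146.
T₂ = 1.937 × 3.146 = 6.094 h.

T₂ ≈ 6.094 h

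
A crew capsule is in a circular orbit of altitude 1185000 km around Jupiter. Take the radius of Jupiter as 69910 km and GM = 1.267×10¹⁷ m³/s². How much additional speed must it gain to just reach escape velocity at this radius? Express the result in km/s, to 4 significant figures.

Δv ≈ 4.162 km/s

r = 69910 + 1185000 = 1254900 km = 1.2549×10⁹ m.
Circular speed v_c = √(μ/r) = 10050 m/s.
Escape speed v_esc = √(2μ/r) = √2 × v_c = 14210 m/s.
Δv = v_esc − v_c = 4162 m/s = 4.162 km/s.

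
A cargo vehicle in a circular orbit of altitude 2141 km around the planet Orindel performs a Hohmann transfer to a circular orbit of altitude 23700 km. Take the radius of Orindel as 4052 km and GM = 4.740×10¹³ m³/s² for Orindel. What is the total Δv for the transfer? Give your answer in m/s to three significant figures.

r₁ = 4052 + 2141 = 6193.0 km = 6.1930×10⁶ m.
r₂ = 4052 + 23700 = 27752 km = 2.7752×10⁷ m.
Transfer ellipse a_t = (r₁ + r₂)/2 = 1.697×10⁷ m.
At r₁: circular v_c1 = √(μ/r₁) = 2767 m/s; transfer-periapsis v_p = √[μ(2/r₁ − 1/a_t)] = 3538 m/s.
Δv₁ = v_p − v_c1 = 771.1 m/s.
At r₂: circular v_c2 = √(μ/r₂) = 1307 m/s; transfer-apoapsis v_a = √[μ(2/r₂ − 1/a_t)] = 789.4 m/s.
Δv₂ = v_c2 − v_a = 517.5 m/s.
Total Δv = Δv₁ + Δv₂ = 1289 m/s.

Δv_total ≈ 1290 m/s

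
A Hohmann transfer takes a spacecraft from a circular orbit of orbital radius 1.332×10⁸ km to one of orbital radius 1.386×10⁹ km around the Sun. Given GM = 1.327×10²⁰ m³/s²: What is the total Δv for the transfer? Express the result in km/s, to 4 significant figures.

r₁ = 1.332×10⁸ km = 1.332×10¹¹ m.
r₂ = 1.386×10⁹ km = 1.386×10¹² m.
Transfer ellipse a_t = (r₁ + r₂)/2 = 7.596×10¹¹ m.
At r₁: circular v_c1 = √(μ/r₁) = 31560 m/s; transfer-perihelion v_p = √[μ(2/r₁ − 1/a_t)] = 42640 m/s.
Δv₁ = v_p − v_c1 = 11070 m/s.
At r₂: circular v_c2 = √(μ/r₂) = 9785 m/s; transfer-aphelion v_a = √[μ(2/r₂ − 1/a_t)] = 4097 m/s.
Δv₂ = v_c2 − v_a = 5687 m/s.
Total Δv = Δv₁ + Δv₂ = 16760 m/s = 16.76 km/s.

Δv_total ≈ 16.76 km/s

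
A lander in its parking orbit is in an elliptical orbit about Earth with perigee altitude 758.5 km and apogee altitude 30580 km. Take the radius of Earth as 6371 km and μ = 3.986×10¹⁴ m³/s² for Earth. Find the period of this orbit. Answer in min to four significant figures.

T ≈ 542.7 min

r_p = 6371 + 758.5 = 7129.5 km = 7.1295×10⁶ m.
r_a = 6371 + 30580 = 36951 km = 3.6951×10⁷ m.
Semi-major axis a = (r_p + r_a)/2 = (7129.5 + 36951)/2 = 22040 km = 2.204×10⁷ m.
By Kepler's third law T = 2π√(a³/μ) = 2π × 5.183×10³ = 3.256×10⁴ s.
= 542.7 min.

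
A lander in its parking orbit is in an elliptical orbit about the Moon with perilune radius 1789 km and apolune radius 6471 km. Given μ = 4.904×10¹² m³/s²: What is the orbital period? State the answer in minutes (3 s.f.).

T ≈ 397 minutes

Semi-major axis a = (r_p + r_a)/2 = (1789.0 + 6471.0)/2 = 4130.0 km = 4.130×10⁶ m.
By Kepler's third law T = 2π√(a³/μ) = 2π × 3.790×10³ = 2.381×10⁴ s.
= 396.9 minutes.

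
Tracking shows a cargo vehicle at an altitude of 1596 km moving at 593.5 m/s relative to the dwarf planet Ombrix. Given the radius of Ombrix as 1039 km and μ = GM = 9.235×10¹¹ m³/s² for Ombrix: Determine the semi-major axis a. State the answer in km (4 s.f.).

r = 1039 + 1596 = 2635.0 km = 2.635×10⁶ m.
Specific orbital energy ε = v²/2 − μ/r = (593.5)²/2 − 9.235×10¹¹/2.635×10⁶ = -1.744×10⁵ J/kg.
Since ε = −μ/(2a), a = −μ/(2ε) = 2.648×10⁶ m = 2648.4 km.

a ≈ 2648 km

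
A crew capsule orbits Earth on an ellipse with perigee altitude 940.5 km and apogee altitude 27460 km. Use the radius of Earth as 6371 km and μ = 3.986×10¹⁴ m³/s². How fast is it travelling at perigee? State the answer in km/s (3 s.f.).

v ≈ 9.47 km/s

r_p = 6371 + 940.5 = 7311.5 km = 7.3115×10⁶ m.
r_a = 6371 + 27460 = 33831 km = 3.3831×10⁷ m.
Semi-major axis a = (r_p + r_a)/2 = 20571 km = 2.057×10⁷ m.
Vis-viva: v² = μ(2/r − 1/a) = 3.986×10¹⁴ × (2.735×10⁻⁷ − 4.861×10⁻⁸) = 8.966×10⁷ m²/s².
v = 9469 m/s = 9.469 km/s.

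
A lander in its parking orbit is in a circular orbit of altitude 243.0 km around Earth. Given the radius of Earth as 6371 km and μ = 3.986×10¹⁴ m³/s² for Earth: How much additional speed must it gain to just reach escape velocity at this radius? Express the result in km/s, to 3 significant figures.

Δv ≈ 3.22 km/s

r = 6371 + 243.0 = 6614.0 km = 6.6140×10⁶ m.
Circular speed v_c = √(μ/r) = 7763 m/s.
Escape speed v_esc = √(2μ/r) = √2 × v_c = 10980 m/s.
Δv = v_esc − v_c = 3216 m/s = 3.216 km/s.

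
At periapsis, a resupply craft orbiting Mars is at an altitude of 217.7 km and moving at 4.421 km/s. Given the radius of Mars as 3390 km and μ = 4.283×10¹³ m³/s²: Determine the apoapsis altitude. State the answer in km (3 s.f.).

r_p = 3390 + 217.7 = 3607.7 km = 3.608×10⁶ m.
Specific energy ε = v²/2 − μ/r = -2.099×10⁶ J/kg, so a = −μ/(2ε) = 1.020×10⁷ m.
The apsides satisfy r_p + r_a = 2a, so the apoapsis radius is 2a − r_p = 1.680×10⁷ m = 16795 km.
Apoapsis altitude = 16795 − 3390 = 13405 km.

apoapsis altitude ≈ 13400 km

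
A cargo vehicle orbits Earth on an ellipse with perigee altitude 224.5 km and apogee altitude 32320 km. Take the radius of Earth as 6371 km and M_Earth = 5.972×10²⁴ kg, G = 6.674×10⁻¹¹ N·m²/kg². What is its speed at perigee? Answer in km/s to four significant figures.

μ = GM = 6.674×10⁻¹¹ × 5.972×10²⁴ = 3.986×10¹⁴ m³/s².
r_p = 6371 + 224.5 = 6595.5 km = 6.5955×10⁶ m.
r_a = 6371 + 32320 = 38691 km = 3.8691×10⁷ m.
Semi-major axis a = (r_p + r_a)/2 = 22643 km = 2.264×10⁷ m.
Vis-viva: v² = μ(2/r − 1/a) = 3.986×10¹⁴ × (3.032×10⁻⁷ − 4.416×10⁻⁸) = 1.033×10⁸ m²/s².
v = 10160 m/s = 10.16 km/s.

v ≈ 10.16 km/s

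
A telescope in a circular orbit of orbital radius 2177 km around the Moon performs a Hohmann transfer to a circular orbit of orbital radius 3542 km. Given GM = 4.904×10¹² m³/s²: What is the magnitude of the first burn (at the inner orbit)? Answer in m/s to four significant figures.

r₁ = 2177 km = 2.177×10⁶ m.
r₂ = 3542 km = 3.542×10⁶ m.
Transfer ellipse a_t = (r₁ + r₂)/2 = 2.860×10⁶ m.
At r₁: circular v_c1 = √(μ/r₁) = 1501 m/s; transfer-perilune v_p = √[μ(2/r₁ − 1/a_t)] = 1670 m/s.
Δv₁ = v_p − v_c1 = 169.5 m/s.

Δv ≈ 169.5 m/s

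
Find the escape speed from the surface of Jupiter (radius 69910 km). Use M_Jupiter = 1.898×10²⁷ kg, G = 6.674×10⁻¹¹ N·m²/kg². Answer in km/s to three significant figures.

μ = GM = 6.674×10⁻¹¹ × 1.898×10²⁷ = 1.267×10¹⁷ m³/s².
r = R = 6.991×10⁷ m.
Escape speed v_esc = √(2μ/r) = √(2 × 1.267×10¹⁷ / 6.991×10⁷) = √(3.624×10⁹) = 60200 m/s.
= 60.20 km/s.

v_esc ≈ 60.2 km/s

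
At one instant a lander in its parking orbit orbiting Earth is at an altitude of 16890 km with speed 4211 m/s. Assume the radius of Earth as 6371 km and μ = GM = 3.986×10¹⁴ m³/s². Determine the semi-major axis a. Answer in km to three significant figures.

r = 6371 + 16890 = 23261 km = 2.326×10⁷ m.
Vis-viva rearranged: 1/a = 2/r − v²/μ = 8.598×10⁻⁸ − 4.449×10⁻⁸ = 4.149×10⁻⁸ m⁻¹.
a = 2.410×10⁷ m = 24100 km.

a ≈ 24100 km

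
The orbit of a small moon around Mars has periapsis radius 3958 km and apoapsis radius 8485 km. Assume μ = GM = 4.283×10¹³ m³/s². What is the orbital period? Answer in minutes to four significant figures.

T ≈ 248.3 minutes

Semi-major axis a = (r_p + r_a)/2 = (3958.0 + 8485.0)/2 = 6221.5 km = 6.222×10⁶ m.
By Kepler's third law T = 2π√(a³/μ) = 2π × 2.371×10³ = 1.490×10⁴ s.
= 248.3 minutes.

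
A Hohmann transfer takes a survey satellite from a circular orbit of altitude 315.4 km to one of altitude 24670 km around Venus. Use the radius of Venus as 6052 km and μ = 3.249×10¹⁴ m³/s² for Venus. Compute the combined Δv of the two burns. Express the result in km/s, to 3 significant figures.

r₁ = 6052 + 315.4 = 6367.4 km = 6.3674×10⁶ m.
r₂ = 6052 + 24670 = 30722 km = 3.0722×10⁷ m.
Transfer ellipse a_t = (r₁ + r₂)/2 = 1.854×10⁷ m.
At r₁: circular v_c1 = √(μ/r₁) = 7143 m/s; transfer-periapsis v_p = √[μ(2/r₁ − 1/a_t)] = 9194 m/s.
Δv₁ = v_p − v_c1 = 2051 m/s.
At r₂: circular v_c2 = √(μ/r₂) = 3252 m/s; transfer-apoapsis v_a = √[μ(2/r₂ − 1/a_t)] = 1906 m/s.
Δv₂ = v_c2 − v_a = 1346 m/s.
Total Δv = Δv₁ + Δv₂ = 3397 m/s = 3.397 km/s.

Δv_total ≈ 3.40 km/s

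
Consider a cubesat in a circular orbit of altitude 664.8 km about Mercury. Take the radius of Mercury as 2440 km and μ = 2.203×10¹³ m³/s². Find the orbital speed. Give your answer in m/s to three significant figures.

r = 2440 + 664.8 = 3104.8 km = 3.1048×10⁶ m.
For a circular orbit v = √(μ/r) = √(2.203×10¹³ / 3.105×10⁶) = √(7.095×10⁶) = 2664 m/s.

v ≈ 2660 m/s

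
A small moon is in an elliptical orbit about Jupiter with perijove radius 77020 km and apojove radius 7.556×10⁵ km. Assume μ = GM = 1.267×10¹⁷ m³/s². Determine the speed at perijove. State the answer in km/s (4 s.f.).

Semi-major axis a = (r_p + r_a)/2 = 4.1631×10⁵ km = 4.163×10⁸ m.
Vis-viva: v² = μ(2/r − 1/a) = 1.267×10¹⁷ × (2.597×10⁻⁸ − 2.402×10⁻⁹) = 2.986×10⁹ m²/s².
v = 54640 m/s = 54.64 km/s.

v ≈ 54.64 km/s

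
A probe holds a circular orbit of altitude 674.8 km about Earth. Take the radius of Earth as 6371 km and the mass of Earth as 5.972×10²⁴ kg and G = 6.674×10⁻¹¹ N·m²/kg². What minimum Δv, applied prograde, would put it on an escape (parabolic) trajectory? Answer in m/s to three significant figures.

Δv ≈ 3120 m/s

μ = GM = 6.674×10⁻¹¹ × 5.972×10²⁴ = 3.986×10¹⁴ m³/s².
r = 6371 + 674.8 = 7045.8 km = 7.0458×10⁶ m.
Circular speed v_c = √(μ/r) = 7521 m/s.
Escape speed v_esc = √(2μ/r) = √2 × v_c = 10640 m/s.
Δv = v_esc − v_c = 3115 m/s.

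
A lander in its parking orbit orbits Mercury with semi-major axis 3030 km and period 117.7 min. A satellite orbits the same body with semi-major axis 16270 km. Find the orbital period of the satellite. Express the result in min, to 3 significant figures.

T₂ ≈ 1460 min

Kepler's third law: T² ∝ a³, so T₂ = T₁ (a₂/a₁)^(3/2).
a₂/a₁ = 5.370, (a₂/a₁)^(3/2) = 12.44.
T₂ = 117.7 × 12.44 = 1465 min.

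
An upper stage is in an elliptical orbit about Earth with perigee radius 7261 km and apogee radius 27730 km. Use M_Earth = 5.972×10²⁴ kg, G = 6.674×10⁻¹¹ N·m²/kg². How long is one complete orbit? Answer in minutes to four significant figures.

μ = GM = 6.674×10⁻¹¹ × 5.972×10²⁴ = 3.986×10¹⁴ m³/s².
Semi-major axis a = (r_p + r_a)/2 = (7261.0 + 27730)/2 = 17496 km = 1.750×10⁷ m.
By Kepler's third law T = 2π√(a³/μ) = 2π × 3.666×10³ = 2.303×10⁴ s.
= 383.9 minutes.

T ≈ 383.9 minutes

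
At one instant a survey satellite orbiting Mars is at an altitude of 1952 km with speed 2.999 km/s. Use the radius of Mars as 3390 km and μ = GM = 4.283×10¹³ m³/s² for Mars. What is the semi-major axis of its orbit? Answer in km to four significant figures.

a ≈ 6083 km

r = 3390 + 1952 = 5342.0 km = 5.342×10⁶ m.
Specific orbital energy ε = v²/2 − μ/r = (2999)²/2 − 4.283×10¹³/5.342×10⁶ = -3.521×10⁶ J/kg.
Since ε = −μ/(2a), a = −μ/(2ε) = 6.083×10⁶ m = 6082.8 km.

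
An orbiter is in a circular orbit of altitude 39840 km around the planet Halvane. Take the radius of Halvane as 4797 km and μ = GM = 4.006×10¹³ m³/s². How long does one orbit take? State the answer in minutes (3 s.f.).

T ≈ 4930 minutes

r = 4797 + 39840 = 44637 km = 4.4637×10⁷ m.
Kepler's third law: T = 2π√(r³/μ) = 2π√((4.464×10⁷)³ / 4.006×10¹³).
r³/μ = 2.220×10⁹ s², so T = 2π × 4.712×10⁴ = 2.961×10⁵ s.
Converting: 2.961×10⁵ s ÷ 60.00 = 4934 minutes.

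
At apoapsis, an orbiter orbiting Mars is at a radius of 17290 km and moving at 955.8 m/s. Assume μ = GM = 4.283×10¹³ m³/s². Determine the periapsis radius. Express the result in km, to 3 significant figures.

periapsis radius ≈ 3910 km

r_a = 1.729×10⁷ m.
Specific energy ε = v²/2 − μ/r = -2.020×10⁶ J/kg, so a = −μ/(2ε) = 1.060×10⁷ m.
The apsides satisfy r_p + r_a = 2a, so the periapsis radius is 2a − r_a = 3.909×10⁶ m = 3909.0 km.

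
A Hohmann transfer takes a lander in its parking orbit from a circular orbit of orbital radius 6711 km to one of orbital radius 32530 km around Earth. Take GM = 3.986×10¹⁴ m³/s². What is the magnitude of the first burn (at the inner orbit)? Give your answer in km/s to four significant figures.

Δv ≈ 2.217 km/s

r₁ = 6711 km = 6.711×10⁶ m.
r₂ = 32530 km = 3.253×10⁷ m.
Transfer ellipse a_t = (r₁ + r₂)/2 = 1.962×10⁷ m.
At r₁: circular v_c1 = √(μ/r₁) = 7707 m/s; transfer-perigee v_p = √[μ(2/r₁ − 1/a_t)] = 9923 m/s.
Δv₁ = v_p − v_c1 = 2217 m/s.
= 2.217 km/s.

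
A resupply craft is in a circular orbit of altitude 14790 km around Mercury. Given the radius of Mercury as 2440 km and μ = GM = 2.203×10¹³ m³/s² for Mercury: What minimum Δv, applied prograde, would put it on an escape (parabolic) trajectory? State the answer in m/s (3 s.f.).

r = 2440 + 14790 = 17230 km = 1.7230×10⁷ m.
Circular speed v_c = √(μ/r) = 1131 m/s.
Escape speed v_esc = √(2μ/r) = √2 × v_c = 1599 m/s.
Δv = v_esc − v_c = 468.4 m/s.

Δv ≈ 468 m/s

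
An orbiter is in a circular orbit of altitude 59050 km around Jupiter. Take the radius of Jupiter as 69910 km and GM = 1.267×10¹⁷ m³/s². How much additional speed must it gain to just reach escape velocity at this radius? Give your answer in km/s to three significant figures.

r = 69910 + 59050 = 128960 km = 1.2896×10⁸ m.
Circular speed v_c = √(μ/r) = 31340 m/s.
Escape speed v_esc = √(2μ/r) = √2 × v_c = 44330 m/s.
Δv = v_esc − v_c = 12980 m/s = 12.98 km/s.

Δv ≈ 13.0 km/s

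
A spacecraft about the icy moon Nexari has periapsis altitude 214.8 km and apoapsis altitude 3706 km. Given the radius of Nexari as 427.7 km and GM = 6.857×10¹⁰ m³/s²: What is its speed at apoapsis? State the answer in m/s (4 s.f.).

r_p = 427.7 + 214.8 = 642.50 km = 6.4250×10⁵ m.
r_a = 427.7 + 3706 = 4133.7 km = 4.1337×10⁶ m.
Semi-major axis a = (r_p + r_a)/2 = 2388.1 km = 2.388×10⁶ m.
Vis-viva: v² = μ(2/r − 1/a) = 6.857×10¹⁰ × (4.838×10⁻⁷ − 4.187×10⁻⁷) = 4.463×10³ m²/s².
v = 66.80 m/s.

v ≈ 66.80 m/s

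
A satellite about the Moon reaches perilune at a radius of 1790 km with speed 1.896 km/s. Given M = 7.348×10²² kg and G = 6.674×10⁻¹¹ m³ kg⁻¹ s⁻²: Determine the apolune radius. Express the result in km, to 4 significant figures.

μ = GM = 6.674×10⁻¹¹ × 7.348×10²² = 4.904×10¹² m³/s².
r_p = 1.790×10⁶ m.
Specific energy ε = v²/2 − μ/r = -9.423×10⁵ J/kg, so a = −μ/(2ε) = 2.602×10⁶ m.
The apsides satisfy r_p + r_a = 2a, so the apolune radius is 2a − r_p = 3.414×10⁶ m = 3414.4 km.

apolune radius ≈ 3414 km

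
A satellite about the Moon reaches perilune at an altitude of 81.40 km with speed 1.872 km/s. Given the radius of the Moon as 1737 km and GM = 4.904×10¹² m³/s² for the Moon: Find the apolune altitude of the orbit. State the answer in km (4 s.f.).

apolune altitude ≈ 1636 km

r_p = 1737 + 81.40 = 1818.4 km = 1.818×10⁶ m.
Specific energy ε = v²/2 − μ/r = -9.447×10⁵ J/kg, so a = −μ/(2ε) = 2.596×10⁶ m.
The apsides satisfy r_p + r_a = 2a, so the apolune radius is 2a − r_p = 3.373×10⁶ m = 3372.8 km.
Apolune altitude = 3372.8 − 1737 = 1635.8 km.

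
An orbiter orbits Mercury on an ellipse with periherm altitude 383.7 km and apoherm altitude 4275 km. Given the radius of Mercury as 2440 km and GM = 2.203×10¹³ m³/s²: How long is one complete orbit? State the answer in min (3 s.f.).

T ≈ 232 min

r_p = 2440 + 383.7 = 2823.7 km = 2.8237×10⁶ m.
r_a = 2440 + 4275 = 6715.0 km = 6.7150×10⁶ m.
Semi-major axis a = (r_p + r_a)/2 = (2823.7 + 6715.0)/2 = 4769.4 km = 4.769×10⁶ m.
By Kepler's third law T = 2π√(a³/μ) = 2π × 2.219×10³ = 1.394×10⁴ s.
= 232.4 min.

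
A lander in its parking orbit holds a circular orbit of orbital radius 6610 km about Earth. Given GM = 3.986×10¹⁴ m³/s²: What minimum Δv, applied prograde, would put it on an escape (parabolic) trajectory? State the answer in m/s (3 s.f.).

Δv ≈ 3220 m/s

r = 6610 km = 6.610×10⁶ m.
Circular speed v_c = √(μ/r) = 7765 m/s.
Escape speed v_esc = √(2μ/r) = √2 × v_c = 10980 m/s.
Δv = v_esc − v_c = 3217 m/s.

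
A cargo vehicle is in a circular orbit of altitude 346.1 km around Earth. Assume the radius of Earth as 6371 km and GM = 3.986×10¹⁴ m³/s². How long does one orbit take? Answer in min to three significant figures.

r = 6371 + 346.1 = 6717.1 km = 6.7171×10⁶ m.
Kepler's third law: T = 2π√(r³/μ) = 2π√((6.717×10⁶)³ / 3.986×10¹⁴).
r³/μ = 7.603×10⁵ s², so T = 2π × 8.720×10² = 5.479×10³ s.
Converting: 5.479×10³ s ÷ 60.00 = 91.31 min.

T ≈ 91.3 min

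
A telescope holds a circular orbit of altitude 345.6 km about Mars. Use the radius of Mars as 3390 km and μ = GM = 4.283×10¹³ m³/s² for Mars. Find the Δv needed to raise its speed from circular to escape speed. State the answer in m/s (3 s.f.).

Δv ≈ 1400 m/s

r = 3390 + 345.6 = 3735.6 km = 3.7356×10⁶ m.
Circular speed v_c = √(μ/r) = 3386 m/s.
Escape speed v_esc = √(2μ/r) = √2 × v_c = 4789 m/s.
Δv = v_esc − v_c = 1403 m/s.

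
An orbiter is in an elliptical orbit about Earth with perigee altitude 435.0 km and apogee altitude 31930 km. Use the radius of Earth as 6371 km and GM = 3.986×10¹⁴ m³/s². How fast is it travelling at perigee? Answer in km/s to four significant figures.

v ≈ 9.973 km/s

r_p = 6371 + 435.0 = 6806.0 km = 6.8060×10⁶ m.
r_a = 6371 + 31930 = 38301 km = 3.8301×10⁷ m.
Semi-major axis a = (r_p + r_a)/2 = 22554 km = 2.255×10⁷ m.
Vis-viva: v² = μ(2/r − 1/a) = 3.986×10¹⁴ × (2.939×10⁻⁷ − 4.434×10⁻⁸) = 9.946×10⁷ m²/s².
v = 9973 m/s = 9.973 km/s.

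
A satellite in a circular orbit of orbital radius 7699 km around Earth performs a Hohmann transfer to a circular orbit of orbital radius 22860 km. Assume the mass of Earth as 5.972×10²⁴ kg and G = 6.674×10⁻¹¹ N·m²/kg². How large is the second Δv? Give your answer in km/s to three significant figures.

μ = GM = 6.674×10⁻¹¹ × 5.972×10²⁴ = 3.986×10¹⁴ m³/s².
r₁ = 7699 km = 7.699×10⁶ m.
r₂ = 22860 km = 2.286×10⁷ m.
Transfer ellipse a_t = (r₁ + r₂)/2 = 1.528×10⁷ m.
At r₁: circular v_c1 = √(μ/r₁) = 7195 m/s; transfer-perigee v_p = √[μ(2/r₁ − 1/a_t)] = 8801 m/s.
At r₂: circular v_c2 = √(μ/r₂) = 4176 m/s; transfer-apogee v_a = √[μ(2/r₂ − 1/a_t)] = 2964 m/s.
Δv₂ = v_c2 − v_a = 1212 m/s.
= 1.212 km/s.

Δv ≈ 1.21 km/s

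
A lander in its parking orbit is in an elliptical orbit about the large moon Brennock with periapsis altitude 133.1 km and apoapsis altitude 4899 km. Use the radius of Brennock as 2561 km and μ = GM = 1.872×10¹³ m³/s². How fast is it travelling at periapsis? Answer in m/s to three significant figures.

r_p = 2561 + 133.1 = 2694.1 km = 2.6941×10⁶ m.
r_a = 2561 + 4899 = 7460.0 km = 7.4600×10⁶ m.
Semi-major axis a = (r_p + r_a)/2 = 5077.1 km = 5.077×10⁶ m.
Vis-viva: v² = μ(2/r − 1/a) = 1.872×10¹³ × (7.424×10⁻⁷ − 1.970×10⁻⁷) = 1.021×10⁷ m²/s².
v = 3195 m/s.

v ≈ 3200 m/s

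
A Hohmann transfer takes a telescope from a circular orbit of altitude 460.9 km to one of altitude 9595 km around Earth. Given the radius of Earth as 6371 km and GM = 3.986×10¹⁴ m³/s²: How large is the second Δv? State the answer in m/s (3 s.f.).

r₁ = 6371 + 460.9 = 6831.9 km = 6.8319×10⁶ m.
r₂ = 6371 + 9595 = 15966 km = 1.5966×10⁷ m.
Transfer ellipse a_t = (r₁ + r₂)/2 = 1.140×10⁷ m.
At r₁: circular v_c1 = √(μ/r₁) = 7638 m/s; transfer-perigee v_p = √[μ(2/r₁ − 1/a_t)] = 9040 m/s.
At r₂: circular v_c2 = √(μ/r₂) = 4997 m/s; transfer-apogee v_a = √[μ(2/r₂ − 1/a_t)] = 3868 m/s.
Δv₂ = v_c2 − v_a = 1128 m/s.

Δv ≈ 1130 m/s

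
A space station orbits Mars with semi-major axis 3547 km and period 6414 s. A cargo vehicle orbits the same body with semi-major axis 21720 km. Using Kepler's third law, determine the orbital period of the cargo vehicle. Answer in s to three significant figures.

T₂ ≈ 97200 s

Kepler's third law: T² ∝ a³, so T₂ = T₁ (a₂/a₁)^(3/2).
a₂/a₁ = 6.123, (a₂/a₁)^(3/2) = 15.15.
T₂ = 6414 × 15.15 = 97190 s.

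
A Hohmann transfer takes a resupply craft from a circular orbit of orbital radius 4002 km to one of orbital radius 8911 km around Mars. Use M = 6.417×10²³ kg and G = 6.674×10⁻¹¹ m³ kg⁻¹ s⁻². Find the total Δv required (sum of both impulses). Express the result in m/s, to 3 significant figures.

μ = GM = 6.674×10⁻¹¹ × 6.417×10²³ = 4.283×10¹³ m³/s².
r₁ = 4002 km = 4.002×10⁶ m.
r₂ = 8911 km = 8.911×10⁶ m.
Transfer ellipse a_t = (r₁ + r₂)/2 = 6.456×10⁶ m.
At r₁: circular v_c1 = √(μ/r₁) = 3271 m/s; transfer-periapsis v_p = √[μ(2/r₁ − 1/a_t)] = 3843 m/s.
Δv₁ = v_p − v_c1 = 571.8 m/s.
At r₂: circular v_c2 = √(μ/r₂) = 2192 m/s; transfer-apoapsis v_a = √[μ(2/r₂ − 1/a_t)] = 1726 m/s.
Δv₂ = v_c2 − v_a = 466.3 m/s.
Total Δv = Δv₁ + Δv₂ = 1038 m/s.

Δv_total ≈ 1040 m/s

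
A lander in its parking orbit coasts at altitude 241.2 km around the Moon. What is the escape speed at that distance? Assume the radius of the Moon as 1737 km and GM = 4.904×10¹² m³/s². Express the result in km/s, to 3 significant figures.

v_esc ≈ 2.23 km/s

r = 1737 + 241.2 = 1978.2 km = 1.9782×10⁶ m.
Escape speed v_esc = √(2μ/r) = √(2 × 4.904×10¹² / 1.978×10⁶) = √(4.958×10⁶) = 2227 m/s.
= 2.227 km/s.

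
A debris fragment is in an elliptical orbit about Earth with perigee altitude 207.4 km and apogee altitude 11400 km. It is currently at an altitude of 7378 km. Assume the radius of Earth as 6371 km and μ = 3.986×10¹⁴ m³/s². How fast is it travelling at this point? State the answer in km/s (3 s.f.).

r_p = 6371 + 207.4 = 6578.4 km = 6.5784×10⁶ m.
r_a = 6371 + 11400 = 17771 km = 1.7771×10⁷ m.
r = 6371 + 7378 = 13749 km = 1.375×10⁷ m.
Semi-major axis a = (r_p + r_a)/2 = 12175 km = 1.217×10⁷ m.
Vis-viva: v² = μ(2/r − 1/a) = 3.986×10¹⁴ × (1.455×10⁻⁷ − 8.214×10⁻⁸) = 2.524×10⁷ m²/s².
v = 5024 m/s = 5.024 km/s.

v ≈ 5.02 km/s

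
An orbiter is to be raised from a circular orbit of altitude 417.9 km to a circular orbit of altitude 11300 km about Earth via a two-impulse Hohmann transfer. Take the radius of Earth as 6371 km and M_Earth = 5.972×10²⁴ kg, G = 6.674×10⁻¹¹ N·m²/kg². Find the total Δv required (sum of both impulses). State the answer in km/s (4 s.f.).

Δv_total ≈ 2.759 km/s

μ = GM = 6.674×10⁻¹¹ × 5.972×10²⁴ = 3.986×10¹⁴ m³/s².
r₁ = 6371 + 417.9 = 6788.9 km = 6.7889×10⁶ m.
r₂ = 6371 + 11300 = 17671 km = 1.7671×10⁷ m.
Transfer ellipse a_t = (r₁ + r₂)/2 = 1.223×10⁷ m.
At r₁: circular v_c1 = √(μ/r₁) = 7662 m/s; transfer-perigee v_p = √[μ(2/r₁ − 1/a_t)] = 9210 m/s.
Δv₁ = v_p − v_c1 = 1548 m/s.
At r₂: circular v_c2 = √(μ/r₂) = 4749 m/s; transfer-apogee v_a = √[μ(2/r₂ − 1/a_t)] = 3538 m/s.
Δv₂ = v_c2 − v_a = 1211 m/s.
Total Δv = Δv₁ + Δv₂ = 2759 m/s = 2.759 km/s.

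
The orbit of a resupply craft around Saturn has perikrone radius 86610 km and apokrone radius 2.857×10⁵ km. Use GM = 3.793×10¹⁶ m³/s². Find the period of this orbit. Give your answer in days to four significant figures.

T ≈ 0.9484 days

Semi-major axis a = (r_p + r_a)/2 = (86610 + 2.8570×10⁵)/2 = 1.8616×10⁵ km = 1.862×10⁸ m.
By Kepler's third law T = 2π√(a³/μ) = 2π × 1.304×10⁴ = 8.194×10⁴ s.
= 0.9484 days.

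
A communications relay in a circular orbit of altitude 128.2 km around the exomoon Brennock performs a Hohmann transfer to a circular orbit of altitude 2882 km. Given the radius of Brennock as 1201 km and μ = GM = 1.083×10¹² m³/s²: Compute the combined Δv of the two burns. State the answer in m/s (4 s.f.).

Δv_total ≈ 360.2 m/s

r₁ = 1201 + 128.2 = 1329.2 km = 1.3292×10⁶ m.
r₂ = 1201 + 2882 = 4083.0 km = 4.0830×10⁶ m.
Transfer ellipse a_t = (r₁ + r₂)/2 = 2.706×10⁶ m.
At r₁: circular v_c1 = √(μ/r₁) = 902.6 m/s; transfer-periapsis v_p = √[μ(2/r₁ − 1/a_t)] = 1109 m/s.
Δv₁ = v_p − v_c1 = 206.1 m/s.
At r₂: circular v_c2 = √(μ/r₂) = 515.0 m/s; transfer-apoapsis v_a = √[μ(2/r₂ − 1/a_t)] = 361.0 m/s.
Δv₂ = v_c2 − v_a = 154.1 m/s.
Total Δv = Δv₁ + Δv₂ = 360.2 m/s.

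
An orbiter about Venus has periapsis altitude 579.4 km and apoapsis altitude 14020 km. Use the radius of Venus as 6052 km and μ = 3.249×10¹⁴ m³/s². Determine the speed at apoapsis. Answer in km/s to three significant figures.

r_p = 6052 + 579.4 = 6631.4 km = 6.6314×10⁶ m.
r_a = 6052 + 14020 = 20072 km = 2.0072×10⁷ m.
Semi-major axis a = (r_p + r_a)/2 = 13352 km = 1.335×10⁷ m.
Vis-viva: v² = μ(2/r − 1/a) = 3.249×10¹⁴ × (9.964×10⁻⁸ − 7.490×10⁻⁸) = 8.039×10⁶ m²/s².
v = 2835 m/s = 2.835 km/s.

v ≈ 2.84 km/s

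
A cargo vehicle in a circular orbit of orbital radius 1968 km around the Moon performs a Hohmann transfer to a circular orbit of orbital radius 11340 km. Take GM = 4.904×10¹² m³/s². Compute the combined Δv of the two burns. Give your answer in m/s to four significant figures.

r₁ = 1968 km = 1.968×10⁶ m.
r₂ = 11340 km = 1.134×10⁷ m.
Transfer ellipse a_t = (r₁ + r₂)/2 = 6.654×10⁶ m.
At r₁: circular v_c1 = √(μ/r₁) = 1579 m/s; transfer-perilune v_p = √[μ(2/r₁ − 1/a_t)] = 2061 m/s.
Δv₁ = v_p − v_c1 = 482.2 m/s.
At r₂: circular v_c2 = √(μ/r₂) = 657.6 m/s; transfer-apolune v_a = √[μ(2/r₂ − 1/a_t)] = 357.6 m/s.
Δv₂ = v_c2 − v_a = 300.0 m/s.
Total Δv = Δv₁ + Δv₂ = 782.2 m/s.

Δv_total ≈ 782.2 m/s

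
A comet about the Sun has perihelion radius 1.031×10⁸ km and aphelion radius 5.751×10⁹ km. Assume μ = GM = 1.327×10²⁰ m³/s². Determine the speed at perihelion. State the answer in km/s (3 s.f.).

Semi-major axis a = (r_p + r_a)/2 = 2.9270×10⁹ km = 2.927×10¹² m.
Vis-viva: v² = μ(2/r − 1/a) = 1.327×10²⁰ × (1.940×10⁻¹¹ − 3.416×10⁻¹³) = 2.529×10⁹ m²/s².
v = 50290 m/s = 50.29 km/s.

v ≈ 50.3 km/s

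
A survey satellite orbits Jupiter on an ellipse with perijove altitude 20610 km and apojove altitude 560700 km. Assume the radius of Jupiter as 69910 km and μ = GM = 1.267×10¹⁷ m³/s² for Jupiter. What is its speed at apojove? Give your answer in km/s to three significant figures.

v ≈ 7.10 km/s

r_p = 69910 + 20610 = 90520 km = 9.0520×10⁷ m.
r_a = 69910 + 560700 = 630610 km = 6.3061×10⁸ m.
Semi-major axis a = (r_p + r_a)/2 = 3.6056×10⁵ km = 3.606×10⁸ m.
Vis-viva: v² = μ(2/r − 1/a) = 1.267×10¹⁷ × (3.172×10⁻⁹ − 2.773×10⁻⁹) = 5.044×10⁷ m²/s².
v = 7102 m/s = 7.102 km/s.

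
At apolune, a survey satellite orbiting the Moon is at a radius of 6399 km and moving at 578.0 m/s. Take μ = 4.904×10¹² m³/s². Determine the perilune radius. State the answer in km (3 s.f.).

perilune radius ≈ 1780 km

r_a = 6.399×10⁶ m.
Specific energy ε = v²/2 − μ/r = -5.993×10⁵ J/kg, so a = −μ/(2ε) = 4.091×10⁶ m.
The apsides satisfy r_p + r_a = 2a, so the perilune radius is 2a − r_a = 1.784×10⁶ m = 1783.5 km.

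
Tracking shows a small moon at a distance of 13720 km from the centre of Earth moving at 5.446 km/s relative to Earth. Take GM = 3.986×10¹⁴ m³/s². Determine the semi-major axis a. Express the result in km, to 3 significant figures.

r = 1.372×10⁷ m.
Vis-viva rearranged: 1/a = 2/r − v²/μ = 1.458×10⁻⁷ − 7.441×10⁻⁸ = 7.136×10⁻⁸ m⁻¹.
a = 1.401×10⁷ m = 14012 km.

a ≈ 14000 km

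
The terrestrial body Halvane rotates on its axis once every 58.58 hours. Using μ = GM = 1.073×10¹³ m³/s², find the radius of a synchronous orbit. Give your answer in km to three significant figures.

r_sync ≈ 22900 km

T = 58.58 hours = 2.109×10⁵ s.
A synchronous orbit has period T, so by Kepler's third law a = (μT²/4π²)^(1/3).
μT²/4π² = 1.073×10¹³ × (2.109×10⁵)² / 39.48 = 1.209×10²² m³.
a = 2.295×10⁷ m = 22950 km.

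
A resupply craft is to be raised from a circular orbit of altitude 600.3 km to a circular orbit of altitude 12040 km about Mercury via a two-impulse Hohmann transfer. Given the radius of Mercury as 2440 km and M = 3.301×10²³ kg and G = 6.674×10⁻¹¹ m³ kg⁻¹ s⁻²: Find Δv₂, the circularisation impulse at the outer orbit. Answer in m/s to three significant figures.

μ = GM = 6.674×10⁻¹¹ × 3.301×10²³ = 2.203×10¹³ m³/s².
r₁ = 2440 + 600.3 = 3040.3 km = 3.0403×10⁶ m.
r₂ = 2440 + 12040 = 14480 km = 1.4480×10⁷ m.
Transfer ellipse a_t = (r₁ + r₂)/2 = 8.760×10⁶ m.
At r₁: circular v_c1 = √(μ/r₁) = 2692 m/s; transfer-periherm v_p = √[μ(2/r₁ − 1/a_t)] = 3461 m/s.
At r₂: circular v_c2 = √(μ/r₂) = 1233 m/s; transfer-apoherm v_a = √[μ(2/r₂ − 1/a_t)] = 726.7 m/s.
Δv₂ = v_c2 − v_a = 506.8 m/s.

Δv ≈ 507 m/s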